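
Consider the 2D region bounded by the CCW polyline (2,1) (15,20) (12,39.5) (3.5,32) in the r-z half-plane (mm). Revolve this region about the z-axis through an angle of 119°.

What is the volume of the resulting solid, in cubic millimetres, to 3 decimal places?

Profile (r,z), 4 vertices: (2,1) (15,20) (12,39.5) (3.5,32)
edge 0: (2,1)→(15,20)  cross = 2·20 − 15·1 = 25.0000; (r_i+r_j)·cross = 17·25.0000 = 425.0000
edge 1: (15,20)→(12,39.5)  cross = 15·39.5 − 12·20 = 352.5000; (r_i+r_j)·cross = 27·352.5000 = 9517.5000
edge 2: (12,39.5)→(3.5,32)  cross = 12·32 − 3.5·39.5 = 245.7500; (r_i+r_j)·cross = 15.5·245.7500 = 3809.1250
edge 3: (3.5,32)→(2,1)  cross = 3.5·1 − 2·32 = -60.5000; (r_i+r_j)·cross = 5.5·-60.5000 = -332.7500
Σcross = 562.7500 → A = |Σcross|/2 = 281.3750 mm²
Σ(r_i+r_j)·cross = 13418.8750 → first moment M = |Σ|/6 = 2236.4792
R_c = M/A = 2236.4792/281.3750 = 7.9484 mm
θ = 119° = 2.076942 rad
V = θ·R_c·A = 2.076942·7.9484·281.3750 = 4645.037 mm³

Volume = 4645.037 mm³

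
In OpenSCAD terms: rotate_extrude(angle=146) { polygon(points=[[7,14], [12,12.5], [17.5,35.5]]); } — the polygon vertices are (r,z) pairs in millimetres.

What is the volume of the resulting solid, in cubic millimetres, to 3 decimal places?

Profile (r,z), 3 vertices: (7,14) (12,12.5) (17.5,35.5)
edge 0: (7,14)→(12,12.5)  cross = 7·12.5 − 12·14 = -80.5000; (r_i+r_j)·cross = 19·-80.5000 = -1529.5000
edge 1: (12,12.5)→(17.5,35.5)  cross = 12·35.5 − 17.5·12.5 = 207.2500; (r_i+r_j)·cross = 29.5·207.2500 = 6113.8750
edge 2: (17.5,35.5)→(7,14)  cross = 17.5·14 − 7·35.5 = -3.5000; (r_i+r_j)·cross = 24.5·-3.5000 = -85.7500
Σcross = 123.2500 → A = |Σcross|/2 = 61.6250 mm²
Σ(r_i+r_j)·cross = 4498.6250 → first moment M = |Σ|/6 = 749.7708
R_c = M/A = 749.7708/61.6250 = 12.1667 mm
θ = 146° = 2.548181 rad
V = θ·R_c·A = 2.548181·12.1667·61.6250 = 1910.552 mm³

Volume = 1910.552 mm³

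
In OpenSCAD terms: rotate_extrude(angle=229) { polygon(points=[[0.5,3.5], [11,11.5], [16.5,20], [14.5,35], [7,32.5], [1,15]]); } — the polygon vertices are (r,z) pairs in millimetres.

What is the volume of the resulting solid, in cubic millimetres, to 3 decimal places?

Volume = 9862.863 mm³

Profile (r,z), 6 vertices: (0.5,3.5) (11,11.5) (16.5,20) (14.5,35) (7,32.5) (1,15)
edge 0: (0.5,3.5)→(11,11.5)  cross = 0.5·11.5 − 11·3.5 = -32.7500; (r_i+r_j)·cross = 11.5·-32.7500 = -376.6250
edge 1: (11,11.5)→(16.5,20)  cross = 11·20 − 16.5·11.5 = 30.2500; (r_i+r_j)·cross = 27.5·30.2500 = 831.8750
edge 2: (16.5,20)→(14.5,35)  cross = 16.5·35 − 14.5·20 = 287.5000; (r_i+r_j)·cross = 31·287.5000 = 8912.5000
edge 3: (14.5,35)→(7,32.5)  cross = 14.5·32.5 − 7·35 = 226.2500; (r_i+r_j)·cross = 21.5·226.2500 = 4864.3750
edge 4: (7,32.5)→(1,15)  cross = 7·15 − 1·32.5 = 72.5000; (r_i+r_j)·cross = 8·72.5000 = 580.0000
edge 5: (1,15)→(0.5,3.5)  cross = 1·3.5 − 0.5·15 = -4.0000; (r_i+r_j)·cross = 1.5·-4.0000 = -6.0000
Σcross = 579.7500 → A = |Σcross|/2 = 289.8750 mm²
Σ(r_i+r_j)·cross = 14806.1250 → first moment M = |Σ|/6 = 2467.6875
R_c = M/A = 2467.6875/289.8750 = 8.5129 mm
θ = 229° = 3.996804 rad
V = θ·R_c·A = 3.996804·8.5129·289.8750 = 9862.863 mm³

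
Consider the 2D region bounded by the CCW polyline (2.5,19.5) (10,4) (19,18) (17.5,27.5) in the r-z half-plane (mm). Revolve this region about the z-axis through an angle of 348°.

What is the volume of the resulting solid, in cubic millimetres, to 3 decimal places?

Profile (r,z), 4 vertices: (2.5,19.5) (10,4) (19,18) (17.5,27.5)
edge 0: (2.5,19.5)→(10,4)  cross = 2.5·4 − 10·19.5 = -185.0000; (r_i+r_j)·cross = 12.5·-185.0000 = -2312.5000
edge 1: (10,4)→(19,18)  cross = 10·18 − 19·4 = 104.0000; (r_i+r_j)·cross = 29·104.0000 = 3016.0000
edge 2: (19,18)→(17.5,27.5)  cross = 19·27.5 − 17.5·18 = 207.5000; (r_i+r_j)·cross = 36.5·207.5000 = 7573.7500
edge 3: (17.5,27.5)→(2.5,19.5)  cross = 17.5·19.5 − 2.5·27.5 = 272.5000; (r_i+r_j)·cross = 20·272.5000 = 5450.0000
Σcross = 399.0000 → A = |Σcross|/2 = 199.5000 mm²
Σ(r_i+r_j)·cross = 13727.2500 → first moment M = |Σ|/6 = 2287.8750
R_c = M/A = 2287.8750/199.5000 = 11.4680 mm
θ = 348° = 6.073746 rad
V = θ·R_c·A = 6.073746·11.4680·199.5000 = 13895.971 mm³

Volume = 13895.971 mm³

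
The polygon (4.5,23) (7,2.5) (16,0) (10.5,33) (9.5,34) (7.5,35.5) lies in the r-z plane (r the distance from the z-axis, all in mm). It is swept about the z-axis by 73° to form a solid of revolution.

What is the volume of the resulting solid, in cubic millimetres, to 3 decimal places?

Profile (r,z), 6 vertices: (4.5,23) (7,2.5) (16,0) (10.5,33) (9.5,34) (7.5,35.5)
edge 0: (4.5,23)→(7,2.5)  cross = 4.5·2.5 − 7·23 = -149.7500; (r_i+r_j)·cross = 11.5·-149.7500 = -1722.1250
edge 1: (7,2.5)→(16,0)  cross = 7·0 − 16·2.5 = -40.0000; (r_i+r_j)·cross = 23·-40.0000 = -920.0000
edge 2: (16,0)→(10.5,33)  cross = 16·33 − 10.5·0 = 528.0000; (r_i+r_j)·cross = 26.5·528.0000 = 13992.0000
edge 3: (10.5,33)→(9.5,34)  cross = 10.5·34 − 9.5·33 = 43.5000; (r_i+r_j)·cross = 20·43.5000 = 870.0000
edge 4: (9.5,34)→(7.5,35.5)  cross = 9.5·35.5 − 7.5·34 = 82.2500; (r_i+r_j)·cross = 17·82.2500 = 1398.2500
edge 5: (7.5,35.5)→(4.5,23)  cross = 7.5·23 − 4.5·35.5 = 12.7500; (r_i+r_j)·cross = 12·12.7500 = 153.0000
Σcross = 476.7500 → A = |Σcross|/2 = 238.3750 mm²
Σ(r_i+r_j)·cross = 13771.1250 → first moment M = |Σ|/6 = 2295.1875
R_c = M/A = 2295.1875/238.3750 = 9.6285 mm
θ = 73° = 1.274090 rad
V = θ·R_c·A = 1.274090·9.6285·238.3750 = 2924.276 mm³

Volume = 2924.276 mm³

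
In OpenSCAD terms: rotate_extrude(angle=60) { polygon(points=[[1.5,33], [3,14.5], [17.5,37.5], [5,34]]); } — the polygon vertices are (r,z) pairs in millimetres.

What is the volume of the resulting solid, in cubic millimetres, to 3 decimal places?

Profile (r,z), 4 vertices: (1.5,33) (3,14.5) (17.5,37.5) (5,34)
edge 0: (1.5,33)→(3,14.5)  cross = 1.5·14.5 − 3·33 = -77.2500; (r_i+r_j)·cross = 4.5·-77.2500 = -347.6250
edge 1: (3,14.5)→(17.5,37.5)  cross = 3·37.5 − 17.5·14.5 = -141.2500; (r_i+r_j)·cross = 20.5·-141.2500 = -2895.6250
edge 2: (17.5,37.5)→(5,34)  cross = 17.5·34 − 5·37.5 = 407.5000; (r_i+r_j)·cross = 22.5·407.5000 = 9168.7500
edge 3: (5,34)→(1.5,33)  cross = 5·33 − 1.5·34 = 114.0000; (r_i+r_j)·cross = 6.5·114.0000 = 741.0000
Σcross = 303.0000 → A = |Σcross|/2 = 151.5000 mm²
Σ(r_i+r_j)·cross = 6666.5000 → first moment M = |Σ|/6 = 1111.0833
R_c = M/A = 1111.0833/151.5000 = 7.3339 mm
θ = 60° = 1.047198 rad
V = θ·R_c·A = 1.047198·7.3339·151.5000 = 1163.524 mm³

Volume = 1163.524 mm³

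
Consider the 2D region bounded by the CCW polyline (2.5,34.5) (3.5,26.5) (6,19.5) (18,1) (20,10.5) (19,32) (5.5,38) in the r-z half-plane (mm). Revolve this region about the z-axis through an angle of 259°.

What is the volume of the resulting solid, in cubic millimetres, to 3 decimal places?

Volume = 21296.653 mm³

Profile (r,z), 7 vertices: (2.5,34.5) (3.5,26.5) (6,19.5) (18,1) (20,10.5) (19,32) (5.5,38)
edge 0: (2.5,34.5)→(3.5,26.5)  cross = 2.5·26.5 − 3.5·34.5 = -54.5000; (r_i+r_j)·cross = 6·-54.5000 = -327.0000
edge 1: (3.5,26.5)→(6,19.5)  cross = 3.5·19.5 − 6·26.5 = -90.7500; (r_i+r_j)·cross = 9.5·-90.7500 = -862.1250
edge 2: (6,19.5)→(18,1)  cross = 6·1 − 18·19.5 = -345.0000; (r_i+r_j)·cross = 24·-345.0000 = -8280.0000
edge 3: (18,1)→(20,10.5)  cross = 18·10.5 − 20·1 = 169.0000; (r_i+r_j)·cross = 38·169.0000 = 6422.0000
edge 4: (20,10.5)→(19,32)  cross = 20·32 − 19·10.5 = 440.5000; (r_i+r_j)·cross = 39·440.5000 = 17179.5000
edge 5: (19,32)→(5.5,38)  cross = 19·38 − 5.5·32 = 546.0000; (r_i+r_j)·cross = 24.5·546.0000 = 13377.0000
edge 6: (5.5,38)→(2.5,34.5)  cross = 5.5·34.5 − 2.5·38 = 94.7500; (r_i+r_j)·cross = 8·94.7500 = 758.0000
Σcross = 760.0000 → A = |Σcross|/2 = 380.0000 mm²
Σ(r_i+r_j)·cross = 28267.3750 → first moment M = |Σ|/6 = 4711.2292
R_c = M/A = 4711.2292/380.0000 = 12.3980 mm
θ = 259° = 4.520403 rad
V = θ·R_c·A = 4.520403·12.3980·380.0000 = 21296.653 mm³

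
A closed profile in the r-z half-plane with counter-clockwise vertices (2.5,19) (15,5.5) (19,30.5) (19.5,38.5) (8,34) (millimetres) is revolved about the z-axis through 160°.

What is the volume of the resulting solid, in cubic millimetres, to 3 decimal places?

Profile (r,z), 5 vertices: (2.5,19) (15,5.5) (19,30.5) (19.5,38.5) (8,34)
edge 0: (2.5,19)→(15,5.5)  cross = 2.5·5.5 − 15·19 = -271.2500; (r_i+r_j)·cross = 17.5·-271.2500 = -4746.8750
edge 1: (15,5.5)→(19,30.5)  cross = 15·30.5 − 19·5.5 = 353.0000; (r_i+r_j)·cross = 34·353.0000 = 12002.0000
edge 2: (19,30.5)→(19.5,38.5)  cross = 19·38.5 − 19.5·30.5 = 136.7500; (r_i+r_j)·cross = 38.5·136.7500 = 5264.8750
edge 3: (19.5,38.5)→(8,34)  cross = 19.5·34 − 8·38.5 = 355.0000; (r_i+r_j)·cross = 27.5·355.0000 = 9762.5000
edge 4: (8,34)→(2.5,19)  cross = 8·19 − 2.5·34 = 67.0000; (r_i+r_j)·cross = 10.5·67.0000 = 703.5000
Σcross = 640.5000 → A = |Σcross|/2 = 320.2500 mm²
Σ(r_i+r_j)·cross = 22986.0000 → first moment M = |Σ|/6 = 3831.0000
R_c = M/A = 3831.0000/320.2500 = 11.9625 mm
θ = 160° = 2.792527 rad
V = θ·R_c·A = 2.792527·11.9625·320.2500 = 10698.170 mm³

Volume = 10698.170 mm³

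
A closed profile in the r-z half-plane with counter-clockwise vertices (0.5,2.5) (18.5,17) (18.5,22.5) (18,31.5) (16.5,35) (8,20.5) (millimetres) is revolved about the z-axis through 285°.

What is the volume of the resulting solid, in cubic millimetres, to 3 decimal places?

Profile (r,z), 6 vertices: (0.5,2.5) (18.5,17) (18.5,22.5) (18,31.5) (16.5,35) (8,20.5)
edge 0: (0.5,2.5)→(18.5,17)  cross = 0.5·17 − 18.5·2.5 = -37.7500; (r_i+r_j)·cross = 19·-37.7500 = -717.2500
edge 1: (18.5,17)→(18.5,22.5)  cross = 18.5·22.5 − 18.5·17 = 101.7500; (r_i+r_j)·cross = 37·101.7500 = 3764.7500
edge 2: (18.5,22.5)→(18,31.5)  cross = 18.5·31.5 − 18·22.5 = 177.7500; (r_i+r_j)·cross = 36.5·177.7500 = 6487.8750
edge 3: (18,31.5)→(16.5,35)  cross = 18·35 − 16.5·31.5 = 110.2500; (r_i+r_j)·cross = 34.5·110.2500 = 3803.6250
edge 4: (16.5,35)→(8,20.5)  cross = 16.5·20.5 − 8·35 = 58.2500; (r_i+r_j)·cross = 24.5·58.2500 = 1427.1250
edge 5: (8,20.5)→(0.5,2.5)  cross = 8·2.5 − 0.5·20.5 = 9.7500; (r_i+r_j)·cross = 8.5·9.7500 = 82.8750
Σcross = 420.0000 → A = |Σcross|/2 = 210.0000 mm²
Σ(r_i+r_j)·cross = 14849.0000 → first moment M = |Σ|/6 = 2474.8333
R_c = M/A = 2474.8333/210.0000 = 11.7849 mm
θ = 285° = 4.974188 rad
V = θ·R_c·A = 4.974188·11.7849·210.0000 = 12310.287 mm³

Volume = 12310.287 mm³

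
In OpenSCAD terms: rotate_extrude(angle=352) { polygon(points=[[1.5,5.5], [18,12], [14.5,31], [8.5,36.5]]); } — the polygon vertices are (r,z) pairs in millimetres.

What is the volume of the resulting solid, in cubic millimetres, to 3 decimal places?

Volume = 17337.891 mm³

Profile (r,z), 4 vertices: (1.5,5.5) (18,12) (14.5,31) (8.5,36.5)
edge 0: (1.5,5.5)→(18,12)  cross = 1.5·12 − 18·5.5 = -81.0000; (r_i+r_j)·cross = 19.5·-81.0000 = -1579.5000
edge 1: (18,12)→(14.5,31)  cross = 18·31 − 14.5·12 = 384.0000; (r_i+r_j)·cross = 32.5·384.0000 = 12480.0000
edge 2: (14.5,31)→(8.5,36.5)  cross = 14.5·36.5 − 8.5·31 = 265.7500; (r_i+r_j)·cross = 23·265.7500 = 6112.2500
edge 3: (8.5,36.5)→(1.5,5.5)  cross = 8.5·5.5 − 1.5·36.5 = -8.0000; (r_i+r_j)·cross = 10·-8.0000 = -80.0000
Σcross = 560.7500 → A = |Σcross|/2 = 280.3750 mm²
Σ(r_i+r_j)·cross = 16932.7500 → first moment M = |Σ|/6 = 2822.1250
R_c = M/A = 2822.1250/280.3750 = 10.0655 mm
θ = 352° = 6.143559 rad
V = θ·R_c·A = 6.143559·10.0655·280.3750 = 17337.891 mm³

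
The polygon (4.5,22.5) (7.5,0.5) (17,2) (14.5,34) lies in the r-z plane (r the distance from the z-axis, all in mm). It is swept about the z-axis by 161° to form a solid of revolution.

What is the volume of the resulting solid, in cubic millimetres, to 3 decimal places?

Profile (r,z), 4 vertices: (4.5,22.5) (7.5,0.5) (17,2) (14.5,34)
edge 0: (4.5,22.5)→(7.5,0.5)  cross = 4.5·0.5 − 7.5·22.5 = -166.5000; (r_i+r_j)·cross = 12·-166.5000 = -1998.0000
edge 1: (7.5,0.5)→(17,2)  cross = 7.5·2 − 17·0.5 = 6.5000; (r_i+r_j)·cross = 24.5·6.5000 = 159.2500
edge 2: (17,2)→(14.5,34)  cross = 17·34 − 14.5·2 = 549.0000; (r_i+r_j)·cross = 31.5·549.0000 = 17293.5000
edge 3: (14.5,34)→(4.5,22.5)  cross = 14.5·22.5 − 4.5·34 = 173.2500; (r_i+r_j)·cross = 19·173.2500 = 3291.7500
Σcross = 562.2500 → A = |Σcross|/2 = 281.1250 mm²
Σ(r_i+r_j)·cross = 18746.5000 → first moment M = |Σ|/6 = 3124.4167
R_c = M/A = 3124.4167/281.1250 = 11.1140 mm
θ = 161° = 2.809980 rad
V = θ·R_c·A = 2.809980·11.1140·281.1250 = 8779.549 mm³

Volume = 8779.549 mm³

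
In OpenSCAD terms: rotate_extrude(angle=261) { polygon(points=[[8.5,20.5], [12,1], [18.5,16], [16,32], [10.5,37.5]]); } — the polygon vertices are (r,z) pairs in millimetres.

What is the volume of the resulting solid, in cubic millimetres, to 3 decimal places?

Profile (r,z), 5 vertices: (8.5,20.5) (12,1) (18.5,16) (16,32) (10.5,37.5)
edge 0: (8.5,20.5)→(12,1)  cross = 8.5·1 − 12·20.5 = -237.5000; (r_i+r_j)·cross = 20.5·-237.5000 = -4868.7500
edge 1: (12,1)→(18.5,16)  cross = 12·16 − 18.5·1 = 173.5000; (r_i+r_j)·cross = 30.5·173.5000 = 5291.7500
edge 2: (18.5,16)→(16,32)  cross = 18.5·32 − 16·16 = 336.0000; (r_i+r_j)·cross = 34.5·336.0000 = 11592.0000
edge 3: (16,32)→(10.5,37.5)  cross = 16·37.5 − 10.5·32 = 264.0000; (r_i+r_j)·cross = 26.5·264.0000 = 6996.0000
edge 4: (10.5,37.5)→(8.5,20.5)  cross = 10.5·20.5 − 8.5·37.5 = -103.5000; (r_i+r_j)·cross = 19·-103.5000 = -1966.5000
Σcross = 432.5000 → A = |Σcross|/2 = 216.2500 mm²
Σ(r_i+r_j)·cross = 17044.5000 → first moment M = |Σ|/6 = 2840.7500
R_c = M/A = 2840.7500/216.2500 = 13.1364 mm
θ = 261° = 4.555309 rad
V = θ·R_c·A = 4.555309·13.1364·216.2500 = 12940.495 mm³

Volume = 12940.495 mm³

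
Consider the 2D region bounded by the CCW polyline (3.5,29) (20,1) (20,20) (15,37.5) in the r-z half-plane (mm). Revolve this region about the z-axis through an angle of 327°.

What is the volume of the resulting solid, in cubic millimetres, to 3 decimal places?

Volume = 21898.272 mm³

Profile (r,z), 4 vertices: (3.5,29) (20,1) (20,20) (15,37.5)
edge 0: (3.5,29)→(20,1)  cross = 3.5·1 − 20·29 = -576.5000; (r_i+r_j)·cross = 23.5·-576.5000 = -13547.7500
edge 1: (20,1)→(20,20)  cross = 20·20 − 20·1 = 380.0000; (r_i+r_j)·cross = 40·380.0000 = 15200.0000
edge 2: (20,20)→(15,37.5)  cross = 20·37.5 − 15·20 = 450.0000; (r_i+r_j)·cross = 35·450.0000 = 15750.0000
edge 3: (15,37.5)→(3.5,29)  cross = 15·29 − 3.5·37.5 = 303.7500; (r_i+r_j)·cross = 18.5·303.7500 = 5619.3750
Σcross = 557.2500 → A = |Σcross|/2 = 278.6250 mm²
Σ(r_i+r_j)·cross = 23021.6250 → first moment M = |Σ|/6 = 3836.9375
R_c = M/A = 3836.9375/278.6250 = 13.7710 mm
θ = 327° = 5.707227 rad
V = θ·R_c·A = 5.707227·13.7710·278.6250 = 21898.272 mm³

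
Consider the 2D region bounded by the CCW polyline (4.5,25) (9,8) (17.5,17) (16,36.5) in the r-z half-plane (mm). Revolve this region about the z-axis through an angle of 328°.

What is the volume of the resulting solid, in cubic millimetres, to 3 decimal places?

Profile (r,z), 4 vertices: (4.5,25) (9,8) (17.5,17) (16,36.5)
edge 0: (4.5,25)→(9,8)  cross = 4.5·8 − 9·25 = -189.0000; (r_i+r_j)·cross = 13.5·-189.0000 = -2551.5000
edge 1: (9,8)→(17.5,17)  cross = 9·17 − 17.5·8 = 13.0000; (r_i+r_j)·cross = 26.5·13.0000 = 344.5000
edge 2: (17.5,17)→(16,36.5)  cross = 17.5·36.5 − 16·17 = 366.7500; (r_i+r_j)·cross = 33.5·366.7500 = 12286.1250
edge 3: (16,36.5)→(4.5,25)  cross = 16·25 − 4.5·36.5 = 235.7500; (r_i+r_j)·cross = 20.5·235.7500 = 4832.8750
Σcross = 426.5000 → A = |Σcross|/2 = 213.2500 mm²
Σ(r_i+r_j)·cross = 14912.0000 → first moment M = |Σ|/6 = 2485.3333
R_c = M/A = 2485.3333/213.2500 = 11.6546 mm
θ = 328° = 5.724680 rad
V = θ·R_c·A = 5.724680·11.6546·213.2500 = 14227.738 mm³

Volume = 14227.738 mm³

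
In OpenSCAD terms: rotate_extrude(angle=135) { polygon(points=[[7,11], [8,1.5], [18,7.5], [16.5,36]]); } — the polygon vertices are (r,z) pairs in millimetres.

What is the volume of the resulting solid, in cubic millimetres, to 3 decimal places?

Profile (r,z), 4 vertices: (7,11) (8,1.5) (18,7.5) (16.5,36)
edge 0: (7,11)→(8,1.5)  cross = 7·1.5 − 8·11 = -77.5000; (r_i+r_j)·cross = 15·-77.5000 = -1162.5000
edge 1: (8,1.5)→(18,7.5)  cross = 8·7.5 − 18·1.5 = 33.0000; (r_i+r_j)·cross = 26·33.0000 = 858.0000
edge 2: (18,7.5)→(16.5,36)  cross = 18·36 − 16.5·7.5 = 524.2500; (r_i+r_j)·cross = 34.5·524.2500 = 18086.6250
edge 3: (16.5,36)→(7,11)  cross = 16.5·11 − 7·36 = -70.5000; (r_i+r_j)·cross = 23.5·-70.5000 = -1656.7500
Σcross = 409.2500 → A = |Σcross|/2 = 204.6250 mm²
Σ(r_i+r_j)·cross = 16125.3750 → first moment M = |Σ|/6 = 2687.5625
R_c = M/A = 2687.5625/204.6250 = 13.1341 mm
θ = 135° = 2.356194 rad
V = θ·R_c·A = 2.356194·13.1341·204.6250 = 6332.420 mm³

Volume = 6332.420 mm³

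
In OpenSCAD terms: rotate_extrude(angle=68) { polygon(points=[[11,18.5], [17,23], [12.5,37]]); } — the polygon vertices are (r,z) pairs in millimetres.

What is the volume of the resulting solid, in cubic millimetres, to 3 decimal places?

Volume = 835.153 mm³

Profile (r,z), 3 vertices: (11,18.5) (17,23) (12.5,37)
edge 0: (11,18.5)→(17,23)  cross = 11·23 − 17·18.5 = -61.5000; (r_i+r_j)·cross = 28·-61.5000 = -1722.0000
edge 1: (17,23)→(12.5,37)  cross = 17·37 − 12.5·23 = 341.5000; (r_i+r_j)·cross = 29.5·341.5000 = 10074.2500
edge 2: (12.5,37)→(11,18.5)  cross = 12.5·18.5 − 11·37 = -175.7500; (r_i+r_j)·cross = 23.5·-175.7500 = -4130.1250
Σcross = 104.2500 → A = |Σcross|/2 = 52.1250 mm²
Σ(r_i+r_j)·cross = 4222.1250 → first moment M = |Σ|/6 = 703.6875
R_c = M/A = 703.6875/52.1250 = 13.5000 mm
θ = 68° = 1.186824 rad
V = θ·R_c·A = 1.186824·13.5000·52.1250 = 835.153 mm³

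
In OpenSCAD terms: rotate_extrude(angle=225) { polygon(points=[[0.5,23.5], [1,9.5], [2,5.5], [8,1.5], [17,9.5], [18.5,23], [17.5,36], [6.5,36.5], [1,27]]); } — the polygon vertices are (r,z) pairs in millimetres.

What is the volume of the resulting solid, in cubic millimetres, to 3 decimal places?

Profile (r,z), 9 vertices: (0.5,23.5) (1,9.5) (2,5.5) (8,1.5) (17,9.5) (18.5,23) (17.5,36) (6.5,36.5) (1,27)
edge 0: (0.5,23.5)→(1,9.5)  cross = 0.5·9.5 − 1·23.5 = -18.7500; (r_i+r_j)·cross = 1.5·-18.7500 = -28.1250
edge 1: (1,9.5)→(2,5.5)  cross = 1·5.5 − 2·9.5 = -13.5000; (r_i+r_j)·cross = 3·-13.5000 = -40.5000
edge 2: (2,5.5)→(8,1.5)  cross = 2·1.5 − 8·5.5 = -41.0000; (r_i+r_j)·cross = 10·-41.0000 = -410.0000
edge 3: (8,1.5)→(17,9.5)  cross = 8·9.5 − 17·1.5 = 50.5000; (r_i+r_j)·cross = 25·50.5000 = 1262.5000
edge 4: (17,9.5)→(18.5,23)  cross = 17·23 − 18.5·9.5 = 215.2500; (r_i+r_j)·cross = 35.5·215.2500 = 7641.3750
edge 5: (18.5,23)→(17.5,36)  cross = 18.5·36 − 17.5·23 = 263.5000; (r_i+r_j)·cross = 36·263.5000 = 9486.0000
edge 6: (17.5,36)→(6.5,36.5)  cross = 17.5·36.5 − 6.5·36 = 404.7500; (r_i+r_j)·cross = 24·404.7500 = 9714.0000
edge 7: (6.5,36.5)→(1,27)  cross = 6.5·27 − 1·36.5 = 139.0000; (r_i+r_j)·cross = 7.5·139.0000 = 1042.5000
edge 8: (1,27)→(0.5,23.5)  cross = 1·23.5 − 0.5·27 = 10.0000; (r_i+r_j)·cross = 1.5·10.0000 = 15.0000
Σcross = 1009.7500 → A = |Σcross|/2 = 504.8750 mm²
Σ(r_i+r_j)·cross = 28682.7500 → first moment M = |Σ|/6 = 4780.4583
R_c = M/A = 4780.4583/504.8750 = 9.4686 mm
θ = 225° = 3.926991 rad
V = θ·R_c·A = 3.926991·9.4686·504.8750 = 18772.816 mm³

Volume = 18772.816 mm³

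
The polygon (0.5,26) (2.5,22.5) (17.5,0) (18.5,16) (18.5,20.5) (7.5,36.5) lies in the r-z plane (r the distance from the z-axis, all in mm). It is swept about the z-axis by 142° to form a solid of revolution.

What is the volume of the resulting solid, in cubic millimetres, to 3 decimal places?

Profile (r,z), 6 vertices: (0.5,26) (2.5,22.5) (17.5,0) (18.5,16) (18.5,20.5) (7.5,36.5)
edge 0: (0.5,26)→(2.5,22.5)  cross = 0.5·22.5 − 2.5·26 = -53.7500; (r_i+r_j)·cross = 3·-53.7500 = -161.2500
edge 1: (2.5,22.5)→(17.5,0)  cross = 2.5·0 − 17.5·22.5 = -393.7500; (r_i+r_j)·cross = 20·-393.7500 = -7875.0000
edge 2: (17.5,0)→(18.5,16)  cross = 17.5·16 − 18.5·0 = 280.0000; (r_i+r_j)·cross = 36·280.0000 = 10080.0000
edge 3: (18.5,16)→(18.5,20.5)  cross = 18.5·20.5 − 18.5·16 = 83.2500; (r_i+r_j)·cross = 37·83.2500 = 3080.2500
edge 4: (18.5,20.5)→(7.5,36.5)  cross = 18.5·36.5 − 7.5·20.5 = 521.5000; (r_i+r_j)·cross = 26·521.5000 = 13559.0000
edge 5: (7.5,36.5)→(0.5,26)  cross = 7.5·26 − 0.5·36.5 = 176.7500; (r_i+r_j)·cross = 8·176.7500 = 1414.0000
Σcross = 614.0000 → A = |Σcross|/2 = 307.0000 mm²
Σ(r_i+r_j)·cross = 20097.0000 → first moment M = |Σ|/6 = 3349.5000
R_c = M/A = 3349.5000/307.0000 = 10.9104 mm
θ = 142° = 2.478368 rad
V = θ·R_c·A = 2.478368·10.9104·307.0000 = 8301.292 mm³

Volume = 8301.292 mm³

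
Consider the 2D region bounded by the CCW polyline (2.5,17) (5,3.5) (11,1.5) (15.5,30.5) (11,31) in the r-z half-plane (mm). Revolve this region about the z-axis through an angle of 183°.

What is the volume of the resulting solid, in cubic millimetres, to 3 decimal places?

Profile (r,z), 5 vertices: (2.5,17) (5,3.5) (11,1.5) (15.5,30.5) (11,31)
edge 0: (2.5,17)→(5,3.5)  cross = 2.5·3.5 − 5·17 = -76.2500; (r_i+r_j)·cross = 7.5·-76.2500 = -571.8750
edge 1: (5,3.5)→(11,1.5)  cross = 5·1.5 − 11·3.5 = -31.0000; (r_i+r_j)·cross = 16·-31.0000 = -496.0000
edge 2: (11,1.5)→(15.5,30.5)  cross = 11·30.5 − 15.5·1.5 = 312.2500; (r_i+r_j)·cross = 26.5·312.2500 = 8274.6250
edge 3: (15.5,30.5)→(11,31)  cross = 15.5·31 − 11·30.5 = 145.0000; (r_i+r_j)·cross = 26.5·145.0000 = 3842.5000
edge 4: (11,31)→(2.5,17)  cross = 11·17 − 2.5·31 = 109.5000; (r_i+r_j)·cross = 13.5·109.5000 = 1478.2500
Σcross = 459.5000 → A = |Σcross|/2 = 229.7500 mm²
Σ(r_i+r_j)·cross = 12527.5000 → first moment M = |Σ|/6 = 2087.9167
R_c = M/A = 2087.9167/229.7500 = 9.0878 mm
θ = 183° = 3.193953 rad
V = θ·R_c·A = 3.193953·9.0878·229.7500 = 6668.707 mm³

Volume = 6668.707 mm³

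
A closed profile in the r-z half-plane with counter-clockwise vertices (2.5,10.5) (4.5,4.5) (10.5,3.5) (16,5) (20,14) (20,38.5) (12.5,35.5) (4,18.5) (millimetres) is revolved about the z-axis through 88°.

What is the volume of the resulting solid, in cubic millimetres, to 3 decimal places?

Profile (r,z), 8 vertices: (2.5,10.5) (4.5,4.5) (10.5,3.5) (16,5) (20,14) (20,38.5) (12.5,35.5) (4,18.5)
edge 0: (2.5,10.5)→(4.5,4.5)  cross = 2.5·4.5 − 4.5·10.5 = -36.0000; (r_i+r_j)·cross = 7·-36.0000 = -252.0000
edge 1: (4.5,4.5)→(10.5,3.5)  cross = 4.5·3.5 − 10.5·4.5 = -31.5000; (r_i+r_j)·cross = 15·-31.5000 = -472.5000
edge 2: (10.5,3.5)→(16,5)  cross = 10.5·5 − 16·3.5 = -3.5000; (r_i+r_j)·cross = 26.5·-3.5000 = -92.7500
edge 3: (16,5)→(20,14)  cross = 16·14 − 20·5 = 124.0000; (r_i+r_j)·cross = 36·124.0000 = 4464.0000
edge 4: (20,14)→(20,38.5)  cross = 20·38.5 − 20·14 = 490.0000; (r_i+r_j)·cross = 40·490.0000 = 19600.0000
edge 5: (20,38.5)→(12.5,35.5)  cross = 20·35.5 − 12.5·38.5 = 228.7500; (r_i+r_j)·cross = 32.5·228.7500 = 7434.3750
edge 6: (12.5,35.5)→(4,18.5)  cross = 12.5·18.5 − 4·35.5 = 89.2500; (r_i+r_j)·cross = 16.5·89.2500 = 1472.6250
edge 7: (4,18.5)→(2.5,10.5)  cross = 4·10.5 − 2.5·18.5 = -4.2500; (r_i+r_j)·cross = 6.5·-4.2500 = -27.6250
Σcross = 856.7500 → A = |Σcross|/2 = 428.3750 mm²
Σ(r_i+r_j)·cross = 32126.1250 → first moment M = |Σ|/6 = 5354.3542
R_c = M/A = 5354.3542/428.3750 = 12.4992 mm
θ = 88° = 1.535890 rad
V = θ·R_c·A = 1.535890·12.4992·428.3750 = 8223.698 mm³

Volume = 8223.698 mm³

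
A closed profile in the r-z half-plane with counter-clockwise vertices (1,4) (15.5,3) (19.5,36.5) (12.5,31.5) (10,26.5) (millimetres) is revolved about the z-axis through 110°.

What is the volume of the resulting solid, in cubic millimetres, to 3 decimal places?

Volume = 7151.607 mm³

Profile (r,z), 5 vertices: (1,4) (15.5,3) (19.5,36.5) (12.5,31.5) (10,26.5)
edge 0: (1,4)→(15.5,3)  cross = 1·3 − 15.5·4 = -59.0000; (r_i+r_j)·cross = 16.5·-59.0000 = -973.5000
edge 1: (15.5,3)→(19.5,36.5)  cross = 15.5·36.5 − 19.5·3 = 507.2500; (r_i+r_j)·cross = 35·507.2500 = 17753.7500
edge 2: (19.5,36.5)→(12.5,31.5)  cross = 19.5·31.5 − 12.5·36.5 = 158.0000; (r_i+r_j)·cross = 32·158.0000 = 5056.0000
edge 3: (12.5,31.5)→(10,26.5)  cross = 12.5·26.5 − 10·31.5 = 16.2500; (r_i+r_j)·cross = 22.5·16.2500 = 365.6250
edge 4: (10,26.5)→(1,4)  cross = 10·4 − 1·26.5 = 13.5000; (r_i+r_j)·cross = 11·13.5000 = 148.5000
Σcross = 636.0000 → A = |Σcross|/2 = 318.0000 mm²
Σ(r_i+r_j)·cross = 22350.3750 → first moment M = |Σ|/6 = 3725.0625
R_c = M/A = 3725.0625/318.0000 = 11.7140 mm
θ = 110° = 1.919862 rad
V = θ·R_c·A = 1.919862·11.7140·318.0000 = 7151.607 mm³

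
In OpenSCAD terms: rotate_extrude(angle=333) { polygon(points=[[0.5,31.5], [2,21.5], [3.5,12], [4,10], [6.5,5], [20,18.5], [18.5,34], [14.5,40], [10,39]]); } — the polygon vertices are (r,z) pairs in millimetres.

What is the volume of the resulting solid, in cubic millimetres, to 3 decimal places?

Volume = 26992.616 mm³

Profile (r,z), 9 vertices: (0.5,31.5) (2,21.5) (3.5,12) (4,10) (6.5,5) (20,18.5) (18.5,34) (14.5,40) (10,39)
edge 0: (0.5,31.5)→(2,21.5)  cross = 0.5·21.5 − 2·31.5 = -52.2500; (r_i+r_j)·cross = 2.5·-52.2500 = -130.6250
edge 1: (2,21.5)→(3.5,12)  cross = 2·12 − 3.5·21.5 = -51.2500; (r_i+r_j)·cross = 5.5·-51.2500 = -281.8750
edge 2: (3.5,12)→(4,10)  cross = 3.5·10 − 4·12 = -13.0000; (r_i+r_j)·cross = 7.5·-13.0000 = -97.5000
edge 3: (4,10)→(6.5,5)  cross = 4·5 − 6.5·10 = -45.0000; (r_i+r_j)·cross = 10.5·-45.0000 = -472.5000
edge 4: (6.5,5)→(20,18.5)  cross = 6.5·18.5 − 20·5 = 20.2500; (r_i+r_j)·cross = 26.5·20.2500 = 536.6250
edge 5: (20,18.5)→(18.5,34)  cross = 20·34 − 18.5·18.5 = 337.7500; (r_i+r_j)·cross = 38.5·337.7500 = 13003.3750
edge 6: (18.5,34)→(14.5,40)  cross = 18.5·40 − 14.5·34 = 247.0000; (r_i+r_j)·cross = 33·247.0000 = 8151.0000
edge 7: (14.5,40)→(10,39)  cross = 14.5·39 − 10·40 = 165.5000; (r_i+r_j)·cross = 24.5·165.5000 = 4054.7500
edge 8: (10,39)→(0.5,31.5)  cross = 10·31.5 − 0.5·39 = 295.5000; (r_i+r_j)·cross = 10.5·295.5000 = 3102.7500
Σcross = 904.5000 → A = |Σcross|/2 = 452.2500 mm²
Σ(r_i+r_j)·cross = 27866.0000 → first moment M = |Σ|/6 = 4644.3333
R_c = M/A = 4644.3333/452.2500 = 10.2694 mm
θ = 333° = 5.811946 rad
V = θ·R_c·A = 5.811946·10.2694·452.2500 = 26992.616 mm³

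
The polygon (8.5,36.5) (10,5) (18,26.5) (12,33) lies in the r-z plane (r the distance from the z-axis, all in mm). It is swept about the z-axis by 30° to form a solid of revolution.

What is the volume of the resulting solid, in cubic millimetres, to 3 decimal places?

Profile (r,z), 4 vertices: (8.5,36.5) (10,5) (18,26.5) (12,33)
edge 0: (8.5,36.5)→(10,5)  cross = 8.5·5 − 10·36.5 = -322.5000; (r_i+r_j)·cross = 18.5·-322.5000 = -5966.2500
edge 1: (10,5)→(18,26.5)  cross = 10·26.5 − 18·5 = 175.0000; (r_i+r_j)·cross = 28·175.0000 = 4900.0000
edge 2: (18,26.5)→(12,33)  cross = 18·33 − 12·26.5 = 276.0000; (r_i+r_j)·cross = 30·276.0000 = 8280.0000
edge 3: (12,33)→(8.5,36.5)  cross = 12·36.5 − 8.5·33 = 157.5000; (r_i+r_j)·cross = 20.5·157.5000 = 3228.7500
Σcross = 286.0000 → A = |Σcross|/2 = 143.0000 mm²
Σ(r_i+r_j)·cross = 10442.5000 → first moment M = |Σ|/6 = 1740.4167
R_c = M/A = 1740.4167/143.0000 = 12.1707 mm
θ = 30° = 0.523599 rad
V = θ·R_c·A = 0.523599·12.1707·143.0000 = 911.280 mm³

Volume = 911.280 mm³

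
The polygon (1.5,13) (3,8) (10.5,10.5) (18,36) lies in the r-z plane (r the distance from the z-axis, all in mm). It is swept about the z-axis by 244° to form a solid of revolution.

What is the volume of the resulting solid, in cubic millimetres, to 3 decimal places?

Volume = 5725.160 mm³

Profile (r,z), 4 vertices: (1.5,13) (3,8) (10.5,10.5) (18,36)
edge 0: (1.5,13)→(3,8)  cross = 1.5·8 − 3·13 = -27.0000; (r_i+r_j)·cross = 4.5·-27.0000 = -121.5000
edge 1: (3,8)→(10.5,10.5)  cross = 3·10.5 − 10.5·8 = -52.5000; (r_i+r_j)·cross = 13.5·-52.5000 = -708.7500
edge 2: (10.5,10.5)→(18,36)  cross = 10.5·36 − 18·10.5 = 189.0000; (r_i+r_j)·cross = 28.5·189.0000 = 5386.5000
edge 3: (18,36)→(1.5,13)  cross = 18·13 − 1.5·36 = 180.0000; (r_i+r_j)·cross = 19.5·180.0000 = 3510.0000
Σcross = 289.5000 → A = |Σcross|/2 = 144.7500 mm²
Σ(r_i+r_j)·cross = 8066.2500 → first moment M = |Σ|/6 = 1344.3750
R_c = M/A = 1344.3750/144.7500 = 9.2876 mm
θ = 244° = 4.258603 rad
V = θ·R_c·A = 4.258603·9.2876·144.7500 = 5725.160 mm³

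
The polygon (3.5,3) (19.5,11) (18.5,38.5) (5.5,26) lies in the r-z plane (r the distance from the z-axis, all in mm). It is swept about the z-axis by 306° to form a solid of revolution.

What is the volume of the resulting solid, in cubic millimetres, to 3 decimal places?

Volume = 23256.111 mm³

Profile (r,z), 4 vertices: (3.5,3) (19.5,11) (18.5,38.5) (5.5,26)
edge 0: (3.5,3)→(19.5,11)  cross = 3.5·11 − 19.5·3 = -20.0000; (r_i+r_j)·cross = 23·-20.0000 = -460.0000
edge 1: (19.5,11)→(18.5,38.5)  cross = 19.5·38.5 − 18.5·11 = 547.2500; (r_i+r_j)·cross = 38·547.2500 = 20795.5000
edge 2: (18.5,38.5)→(5.5,26)  cross = 18.5·26 − 5.5·38.5 = 269.2500; (r_i+r_j)·cross = 24·269.2500 = 6462.0000
edge 3: (5.5,26)→(3.5,3)  cross = 5.5·3 − 3.5·26 = -74.5000; (r_i+r_j)·cross = 9·-74.5000 = -670.5000
Σcross = 722.0000 → A = |Σcross|/2 = 361.0000 mm²
Σ(r_i+r_j)·cross = 26127.0000 → first moment M = |Σ|/6 = 4354.5000
R_c = M/A = 4354.5000/361.0000 = 12.0623 mm
θ = 306° = 5.340708 rad
V = θ·R_c·A = 5.340708·12.0623·361.0000 = 23256.111 mm³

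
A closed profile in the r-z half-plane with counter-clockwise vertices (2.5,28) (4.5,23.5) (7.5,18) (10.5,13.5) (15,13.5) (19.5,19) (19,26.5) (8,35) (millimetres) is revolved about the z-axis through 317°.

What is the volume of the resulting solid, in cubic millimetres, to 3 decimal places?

Profile (r,z), 8 vertices: (2.5,28) (4.5,23.5) (7.5,18) (10.5,13.5) (15,13.5) (19.5,19) (19,26.5) (8,35)
edge 0: (2.5,28)→(4.5,23.5)  cross = 2.5·23.5 − 4.5·28 = -67.2500; (r_i+r_j)·cross = 7·-67.2500 = -470.7500
edge 1: (4.5,23.5)→(7.5,18)  cross = 4.5·18 − 7.5·23.5 = -95.2500; (r_i+r_j)·cross = 12·-95.2500 = -1143.0000
edge 2: (7.5,18)→(10.5,13.5)  cross = 7.5·13.5 − 10.5·18 = -87.7500; (r_i+r_j)·cross = 18·-87.7500 = -1579.5000
edge 3: (10.5,13.5)→(15,13.5)  cross = 10.5·13.5 − 15·13.5 = -60.7500; (r_i+r_j)·cross = 25.5·-60.7500 = -1549.1250
edge 4: (15,13.5)→(19.5,19)  cross = 15·19 − 19.5·13.5 = 21.7500; (r_i+r_j)·cross = 34.5·21.7500 = 750.3750
edge 5: (19.5,19)→(19,26.5)  cross = 19.5·26.5 − 19·19 = 155.7500; (r_i+r_j)·cross = 38.5·155.7500 = 5996.3750
edge 6: (19,26.5)→(8,35)  cross = 19·35 − 8·26.5 = 453.0000; (r_i+r_j)·cross = 27·453.0000 = 12231.0000
edge 7: (8,35)→(2.5,28)  cross = 8·28 − 2.5·35 = 136.5000; (r_i+r_j)·cross = 10.5·136.5000 = 1433.2500
Σcross = 456.0000 → A = |Σcross|/2 = 228.0000 mm²
Σ(r_i+r_j)·cross = 15668.6250 → first moment M = |Σ|/6 = 2611.4375
R_c = M/A = 2611.4375/228.0000 = 11.4537 mm
θ = 317° = 5.532694 rad
V = θ·R_c·A = 5.532694·11.4537·228.0000 = 14448.284 mm³

Volume = 14448.284 mm³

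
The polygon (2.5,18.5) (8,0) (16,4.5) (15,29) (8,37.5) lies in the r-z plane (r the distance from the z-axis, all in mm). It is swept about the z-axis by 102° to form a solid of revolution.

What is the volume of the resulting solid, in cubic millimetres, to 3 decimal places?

Profile (r,z), 5 vertices: (2.5,18.5) (8,0) (16,4.5) (15,29) (8,37.5)
edge 0: (2.5,18.5)→(8,0)  cross = 2.5·0 − 8·18.5 = -148.0000; (r_i+r_j)·cross = 10.5·-148.0000 = -1554.0000
edge 1: (8,0)→(16,4.5)  cross = 8·4.5 − 16·0 = 36.0000; (r_i+r_j)·cross = 24·36.0000 = 864.0000
edge 2: (16,4.5)→(15,29)  cross = 16·29 − 15·4.5 = 396.5000; (r_i+r_j)·cross = 31·396.5000 = 12291.5000
edge 3: (15,29)→(8,37.5)  cross = 15·37.5 − 8·29 = 330.5000; (r_i+r_j)·cross = 23·330.5000 = 7601.5000
edge 4: (8,37.5)→(2.5,18.5)  cross = 8·18.5 − 2.5·37.5 = 54.2500; (r_i+r_j)·cross = 10.5·54.2500 = 569.6250
Σcross = 669.2500 → A = |Σcross|/2 = 334.6250 mm²
Σ(r_i+r_j)·cross = 19772.6250 → first moment M = |Σ|/6 = 3295.4375
R_c = M/A = 3295.4375/334.6250 = 9.8482 mm
θ = 102° = 1.780236 rad
V = θ·R_c·A = 1.780236·9.8482·334.6250 = 5866.656 mm³

Volume = 5866.656 mm³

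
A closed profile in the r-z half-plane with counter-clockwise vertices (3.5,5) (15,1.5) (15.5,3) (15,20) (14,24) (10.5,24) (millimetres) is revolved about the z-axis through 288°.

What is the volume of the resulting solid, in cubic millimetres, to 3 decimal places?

Volume = 9544.158 mm³

Profile (r,z), 6 vertices: (3.5,5) (15,1.5) (15.5,3) (15,20) (14,24) (10.5,24)
edge 0: (3.5,5)→(15,1.5)  cross = 3.5·1.5 − 15·5 = -69.7500; (r_i+r_j)·cross = 18.5·-69.7500 = -1290.3750
edge 1: (15,1.5)→(15.5,3)  cross = 15·3 − 15.5·1.5 = 21.7500; (r_i+r_j)·cross = 30.5·21.7500 = 663.3750
edge 2: (15.5,3)→(15,20)  cross = 15.5·20 − 15·3 = 265.0000; (r_i+r_j)·cross = 30.5·265.0000 = 8082.5000
edge 3: (15,20)→(14,24)  cross = 15·24 − 14·20 = 80.0000; (r_i+r_j)·cross = 29·80.0000 = 2320.0000
edge 4: (14,24)→(10.5,24)  cross = 14·24 − 10.5·24 = 84.0000; (r_i+r_j)·cross = 24.5·84.0000 = 2058.0000
edge 5: (10.5,24)→(3.5,5)  cross = 10.5·5 − 3.5·24 = -31.5000; (r_i+r_j)·cross = 14·-31.5000 = -441.0000
Σcross = 349.5000 → A = |Σcross|/2 = 174.7500 mm²
Σ(r_i+r_j)·cross = 11392.5000 → first moment M = |Σ|/6 = 1898.7500
R_c = M/A = 1898.7500/174.7500 = 10.8655 mm
θ = 288° = 5.026548 rad
V = θ·R_c·A = 5.026548·10.8655·174.7500 = 9544.158 mm³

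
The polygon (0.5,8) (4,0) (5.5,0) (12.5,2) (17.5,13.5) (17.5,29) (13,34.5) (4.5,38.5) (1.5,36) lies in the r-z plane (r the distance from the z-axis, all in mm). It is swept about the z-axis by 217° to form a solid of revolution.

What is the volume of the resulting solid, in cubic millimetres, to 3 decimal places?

Profile (r,z), 9 vertices: (0.5,8) (4,0) (5.5,0) (12.5,2) (17.5,13.5) (17.5,29) (13,34.5) (4.5,38.5) (1.5,36)
edge 0: (0.5,8)→(4,0)  cross = 0.5·0 − 4·8 = -32.0000; (r_i+r_j)·cross = 4.5·-32.0000 = -144.0000
edge 1: (4,0)→(5.5,0)  cross = 4·0 − 5.5·0 = 0.0000; (r_i+r_j)·cross = 9.5·0.0000 = 0.0000
edge 2: (5.5,0)→(12.5,2)  cross = 5.5·2 − 12.5·0 = 11.0000; (r_i+r_j)·cross = 18·11.0000 = 198.0000
edge 3: (12.5,2)→(17.5,13.5)  cross = 12.5·13.5 − 17.5·2 = 133.7500; (r_i+r_j)·cross = 30·133.7500 = 4012.5000
edge 4: (17.5,13.5)→(17.5,29)  cross = 17.5·29 − 17.5·13.5 = 271.2500; (r_i+r_j)·cross = 35·271.2500 = 9493.7500
edge 5: (17.5,29)→(13,34.5)  cross = 17.5·34.5 − 13·29 = 226.7500; (r_i+r_j)·cross = 30.5·226.7500 = 6915.8750
edge 6: (13,34.5)→(4.5,38.5)  cross = 13·38.5 − 4.5·34.5 = 345.2500; (r_i+r_j)·cross = 17.5·345.2500 = 6041.8750
edge 7: (4.5,38.5)→(1.5,36)  cross = 4.5·36 − 1.5·38.5 = 104.2500; (r_i+r_j)·cross = 6·104.2500 = 625.5000
edge 8: (1.5,36)→(0.5,8)  cross = 1.5·8 − 0.5·36 = -6.0000; (r_i+r_j)·cross = 2·-6.0000 = -12.0000
Σcross = 1054.2500 → A = |Σcross|/2 = 527.1250 mm²
Σ(r_i+r_j)·cross = 27131.5000 → first moment M = |Σ|/6 = 4521.9167
R_c = M/A = 4521.9167/527.1250 = 8.5785 mm
θ = 217° = 3.787364 rad
V = θ·R_c·A = 3.787364·8.5785·527.1250 = 17126.147 mm³

Volume = 17126.147 mm³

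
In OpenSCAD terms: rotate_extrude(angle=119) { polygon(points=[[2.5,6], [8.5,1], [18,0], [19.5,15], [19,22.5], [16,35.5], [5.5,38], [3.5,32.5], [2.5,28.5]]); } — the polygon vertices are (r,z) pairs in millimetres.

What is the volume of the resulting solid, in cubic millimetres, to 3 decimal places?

Profile (r,z), 9 vertices: (2.5,6) (8.5,1) (18,0) (19.5,15) (19,22.5) (16,35.5) (5.5,38) (3.5,32.5) (2.5,28.5)
edge 0: (2.5,6)→(8.5,1)  cross = 2.5·1 − 8.5·6 = -48.5000; (r_i+r_j)·cross = 11·-48.5000 = -533.5000
edge 1: (8.5,1)→(18,0)  cross = 8.5·0 − 18·1 = -18.0000; (r_i+r_j)·cross = 26.5·-18.0000 = -477.0000
edge 2: (18,0)→(19.5,15)  cross = 18·15 − 19.5·0 = 270.0000; (r_i+r_j)·cross = 37.5·270.0000 = 10125.0000
edge 3: (19.5,15)→(19,22.5)  cross = 19.5·22.5 − 19·15 = 153.7500; (r_i+r_j)·cross = 38.5·153.7500 = 5919.3750
edge 4: (19,22.5)→(16,35.5)  cross = 19·35.5 − 16·22.5 = 314.5000; (r_i+r_j)·cross = 35·314.5000 = 11007.5000
edge 5: (16,35.5)→(5.5,38)  cross = 16·38 − 5.5·35.5 = 412.7500; (r_i+r_j)·cross = 21.5·412.7500 = 8874.1250
edge 6: (5.5,38)→(3.5,32.5)  cross = 5.5·32.5 − 3.5·38 = 45.7500; (r_i+r_j)·cross = 9·45.7500 = 411.7500
edge 7: (3.5,32.5)→(2.5,28.5)  cross = 3.5·28.5 − 2.5·32.5 = 18.5000; (r_i+r_j)·cross = 6·18.5000 = 111.0000
edge 8: (2.5,28.5)→(2.5,6)  cross = 2.5·6 − 2.5·28.5 = -56.2500; (r_i+r_j)·cross = 5·-56.2500 = -281.2500
Σcross = 1092.5000 → A = |Σcross|/2 = 546.2500 mm²
Σ(r_i+r_j)·cross = 35157.0000 → first moment M = |Σ|/6 = 5859.5000
R_c = M/A = 5859.5000/546.2500 = 10.7268 mm
θ = 119° = 2.076942 rad
V = θ·R_c·A = 2.076942·10.7268·546.2500 = 12169.841 mm³

Volume = 12169.841 mm³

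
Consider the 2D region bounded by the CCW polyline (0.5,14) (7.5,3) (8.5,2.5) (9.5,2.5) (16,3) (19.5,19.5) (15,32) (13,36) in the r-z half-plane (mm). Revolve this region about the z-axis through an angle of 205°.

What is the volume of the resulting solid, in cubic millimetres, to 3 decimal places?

Volume = 14817.231 mm³

Profile (r,z), 8 vertices: (0.5,14) (7.5,3) (8.5,2.5) (9.5,2.5) (16,3) (19.5,19.5) (15,32) (13,36)
edge 0: (0.5,14)→(7.5,3)  cross = 0.5·3 − 7.5·14 = -103.5000; (r_i+r_j)·cross = 8·-103.5000 = -828.0000
edge 1: (7.5,3)→(8.5,2.5)  cross = 7.5·2.5 − 8.5·3 = -6.7500; (r_i+r_j)·cross = 16·-6.7500 = -108.0000
edge 2: (8.5,2.5)→(9.5,2.5)  cross = 8.5·2.5 − 9.5·2.5 = -2.5000; (r_i+r_j)·cross = 18·-2.5000 = -45.0000
edge 3: (9.5,2.5)→(16,3)  cross = 9.5·3 − 16·2.5 = -11.5000; (r_i+r_j)·cross = 25.5·-11.5000 = -293.2500
edge 4: (16,3)→(19.5,19.5)  cross = 16·19.5 − 19.5·3 = 253.5000; (r_i+r_j)·cross = 35.5·253.5000 = 8999.2500
edge 5: (19.5,19.5)→(15,32)  cross = 19.5·32 − 15·19.5 = 331.5000; (r_i+r_j)·cross = 34.5·331.5000 = 11436.7500
edge 6: (15,32)→(13,36)  cross = 15·36 − 13·32 = 124.0000; (r_i+r_j)·cross = 28·124.0000 = 3472.0000
edge 7: (13,36)→(0.5,14)  cross = 13·14 − 0.5·36 = 164.0000; (r_i+r_j)·cross = 13.5·164.0000 = 2214.0000
Σcross = 748.7500 → A = |Σcross|/2 = 374.3750 mm²
Σ(r_i+r_j)·cross = 24847.7500 → first moment M = |Σ|/6 = 4141.2917
R_c = M/A = 4141.2917/374.3750 = 11.0619 mm
θ = 205° = 3.577925 rad
V = θ·R_c·A = 3.577925·11.0619·374.3750 = 14817.231 mm³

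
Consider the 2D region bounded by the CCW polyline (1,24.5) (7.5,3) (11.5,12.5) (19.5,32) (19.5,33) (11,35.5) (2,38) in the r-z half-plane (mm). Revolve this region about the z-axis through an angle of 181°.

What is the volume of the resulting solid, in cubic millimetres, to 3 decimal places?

Volume = 9891.894 mm³

Profile (r,z), 7 vertices: (1,24.5) (7.5,3) (11.5,12.5) (19.5,32) (19.5,33) (11,35.5) (2,38)
edge 0: (1,24.5)→(7.5,3)  cross = 1·3 − 7.5·24.5 = -180.7500; (r_i+r_j)·cross = 8.5·-180.7500 = -1536.3750
edge 1: (7.5,3)→(11.5,12.5)  cross = 7.5·12.5 − 11.5·3 = 59.2500; (r_i+r_j)·cross = 19·59.2500 = 1125.7500
edge 2: (11.5,12.5)→(19.5,32)  cross = 11.5·32 − 19.5·12.5 = 124.2500; (r_i+r_j)·cross = 31·124.2500 = 3851.7500
edge 3: (19.5,32)→(19.5,33)  cross = 19.5·33 − 19.5·32 = 19.5000; (r_i+r_j)·cross = 39·19.5000 = 760.5000
edge 4: (19.5,33)→(11,35.5)  cross = 19.5·35.5 − 11·33 = 329.2500; (r_i+r_j)·cross = 30.5·329.2500 = 10042.1250
edge 5: (11,35.5)→(2,38)  cross = 11·38 − 2·35.5 = 347.0000; (r_i+r_j)·cross = 13·347.0000 = 4511.0000
edge 6: (2,38)→(1,24.5)  cross = 2·24.5 − 1·38 = 11.0000; (r_i+r_j)·cross = 3·11.0000 = 33.0000
Σcross = 709.5000 → A = |Σcross|/2 = 354.7500 mm²
Σ(r_i+r_j)·cross = 18787.7500 → first moment M = |Σ|/6 = 3131.2917
R_c = M/A = 3131.2917/354.7500 = 8.8268 mm
θ = 181° = 3.159046 rad
V = θ·R_c·A = 3.159046·8.8268·354.7500 = 9891.894 mm³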